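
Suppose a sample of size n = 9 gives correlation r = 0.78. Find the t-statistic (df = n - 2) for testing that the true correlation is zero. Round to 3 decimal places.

1 − r² = 1 − 0.6084 = 0.3916;  √(1−r²) = 0.625780
√(n−2) = √7 = 2.645751
t = r·√(n−2)/√(1−r²) = 0.78 · 2.645751 / 0.625780 = 3.298

3.298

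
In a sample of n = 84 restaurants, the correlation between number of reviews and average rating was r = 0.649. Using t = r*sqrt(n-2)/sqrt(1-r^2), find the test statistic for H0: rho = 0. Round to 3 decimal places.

t = r·√(n−2) / √(1−r²) with r = 0.649, n = 84
  = 0.649·√82 / √(1 − 0.421201)
  = 0.649·9.055385 / 0.760788
  = 5.876945 / 0.760788 = 7.725

7.725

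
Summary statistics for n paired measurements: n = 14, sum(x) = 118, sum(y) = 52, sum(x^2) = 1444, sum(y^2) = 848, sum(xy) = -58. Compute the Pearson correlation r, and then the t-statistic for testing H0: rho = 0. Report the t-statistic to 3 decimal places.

Numerator: nΣxy − (Σx)(Σy) = 14·(-58) − (118)(52) = -6948
Denominator: √[(nΣx²−(Σx)²)(nΣy²−(Σy)²)]
  nΣx²−(Σx)² = 14·1444 − 13924 = 6292;  nΣy²−(Σy)² = 14·848 − 2704 = 9168
  √(6292·9168) = √57685056 = 7595.0679
r = -6948 / 7595.0679 = -0.9148
t = r·√(n−2)/√(1−r²) = -0.9148·√12 / √(1−0.836859) = -3.168960 / 0.403907 = -7.846

-7.846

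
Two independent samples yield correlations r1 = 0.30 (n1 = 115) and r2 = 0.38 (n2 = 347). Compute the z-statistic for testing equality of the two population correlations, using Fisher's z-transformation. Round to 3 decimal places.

-0.832

Fisher z-transforms: z1 = atanh(0.30) = 0.309520, z2 = atanh(0.38) = 0.400060; difference d = -0.090540
Var(d) = 1/112 + 1/344 = 0.0089286 + 0.0029070 = 0.0118356
z = d/√Var(d) = -0.090540 / √0.0118356 = -0.090540 / 0.108792 = -0.832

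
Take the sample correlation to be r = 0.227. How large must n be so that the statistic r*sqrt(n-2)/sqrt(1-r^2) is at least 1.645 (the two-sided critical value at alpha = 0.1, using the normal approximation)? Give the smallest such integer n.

52

r√(n−2)/√(1−r²) ≥ 1.645  ⇔  n−2 ≥ (1.645)²·(1−r²)/r²
(1−r²)/r² = (1−0.051529)/0.051529 = 18.4065
n ≥ 2 + 2.706025·18.4065 = 2 + 49.8084 = 51.8084
⌈51.8084⌉ = 52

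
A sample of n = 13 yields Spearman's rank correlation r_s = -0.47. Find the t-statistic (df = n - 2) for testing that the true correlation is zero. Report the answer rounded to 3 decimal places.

-1.766

t = r_s·√(n−2) / √(1−r_s²) with r_s = -0.47, n = 13
  = -0.47·√11 / √(1 − 0.2209)
  = -0.47·3.316625 / 0.882666
  = -1.558814 / 0.882666 = -1.766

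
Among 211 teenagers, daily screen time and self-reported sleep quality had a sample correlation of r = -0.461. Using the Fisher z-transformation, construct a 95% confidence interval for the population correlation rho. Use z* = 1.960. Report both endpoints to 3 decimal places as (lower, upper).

z_r = atanh(-0.461) = -0.498580;  SE = 1/√(n−3) = 1/√208 = 0.069338
z-limits: -0.498580 ± 1.960·0.069338 = -0.498580 ± 0.135902 = [-0.634482, -0.362678]
ρ-limits: (tanh -0.634482, tanh -0.362678) = (-0.561, -0.348)

(-0.561, -0.348)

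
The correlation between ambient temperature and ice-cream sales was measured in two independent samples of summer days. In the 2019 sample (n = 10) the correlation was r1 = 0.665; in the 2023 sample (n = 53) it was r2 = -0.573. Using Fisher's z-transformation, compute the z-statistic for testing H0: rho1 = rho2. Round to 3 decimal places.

3.602

z1 = atanh(0.665) = 0.801725,  z2 = atanh(-0.573) = -0.651978
SE = √(1/(n1−3) + 1/(n2−3)) = √(1/7 + 1/50) = √(0.1428571 + 0.0200000) = √0.1628571 = 0.403556
z = (z1 − z2)/SE = (0.801725 − (-0.651978)) / 0.403556 = 1.453703 / 0.403556 = 3.602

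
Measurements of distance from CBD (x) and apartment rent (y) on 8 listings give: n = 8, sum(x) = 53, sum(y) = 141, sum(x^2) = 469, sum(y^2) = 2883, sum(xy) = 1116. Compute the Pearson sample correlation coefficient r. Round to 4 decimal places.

0.8398

Numerator: nΣxy − (Σx)(Σy) = 8·1116 − (53)(141) = 1455
Denominator: √[(nΣx²−(Σx)²)(nΣy²−(Σy)²)]
  nΣx²−(Σx)² = 8·469 − 2809 = 943;  nΣy²−(Σy)² = 8·2883 − 19881 = 3183
  √(943·3183) = √3001569 = 1732.5037
r = 1455 / 1732.5037 = 0.8398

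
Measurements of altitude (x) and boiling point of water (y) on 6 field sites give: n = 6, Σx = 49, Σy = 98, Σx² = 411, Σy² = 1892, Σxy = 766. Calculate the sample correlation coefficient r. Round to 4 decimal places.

Numerator: nΣxy − (Σx)(Σy) = 6·766 − (49)(98) = -206
Denominator: √[(nΣx²−(Σx)²)(nΣy²−(Σy)²)]
  nΣx²−(Σx)² = 6·411 − 2401 = 65;  nΣy²−(Σy)² = 6·1892 − 9604 = 1748
  √(65·1748) = √113620 = 337.0757
r = -206 / 337.0757 = -0.6111

-0.6111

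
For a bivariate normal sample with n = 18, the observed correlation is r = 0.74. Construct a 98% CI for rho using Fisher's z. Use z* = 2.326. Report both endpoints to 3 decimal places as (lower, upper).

(0.336, 0.914)

z_r = atanh(0.74) = 0.950479;  SE = 1/√(n−3) = 1/√15 = 0.258199
z-limits: 0.950479 ± 2.326·0.258199 = 0.950479 ± 0.600571 = [0.349908, 1.551050]
ρ-limits: (tanh 0.349908, tanh 1.551050) = (0.336, 0.914)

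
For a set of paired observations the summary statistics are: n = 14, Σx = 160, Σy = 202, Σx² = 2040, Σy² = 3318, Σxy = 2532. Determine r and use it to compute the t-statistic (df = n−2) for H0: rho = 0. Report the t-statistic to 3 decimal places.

Numerator: nΣxy − (Σx)(Σy) = 14·2532 − (160)(202) = 3128
Denominator: √[(nΣx²−(Σx)²)(nΣy²−(Σy)²)]
  nΣx²−(Σx)² = 14·2040 − 25600 = 2960;  nΣy²−(Σy)² = 14·3318 − 40804 = 5648
  √(2960·5648) = √16718080 = 4088.7749
r = 3128 / 4088.7749 = 0.7650
t = r·√(n−2)/√(1−r²) = 0.7650·√12 / √(1−0.585225) = 2.650038 / 0.644030 = 4.115

4.115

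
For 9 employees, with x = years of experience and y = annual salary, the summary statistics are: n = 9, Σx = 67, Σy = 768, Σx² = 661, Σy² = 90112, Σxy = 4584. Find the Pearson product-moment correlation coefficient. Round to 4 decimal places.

-0.5676

S_xy = nΣxy − ΣxΣy = 9·4584 − 67·768 = 41256 − 51456 = -10200
S_xx = nΣx² − (Σx)² = 9·661 − 67² = 5949 − 4489 = 1460
S_yy = nΣy² − (Σy)² = 9·90112 − 768² = 811008 − 589824 = 221184
r = S_xy / √(S_xx·S_yy) = -10200 / √(1460·221184) = -10200 / √322928640 = -10200 / 17970.2154 = -0.5676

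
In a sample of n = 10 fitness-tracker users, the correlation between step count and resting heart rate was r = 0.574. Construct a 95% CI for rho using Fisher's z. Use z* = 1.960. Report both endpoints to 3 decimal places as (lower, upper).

z_r = atanh(0.574) = 0.653468;  SE = 1/√(n−3) = 1/√7 = 0.377964
z-limits: 0.653468 ± 1.960·0.377964 = 0.653468 ± 0.740809 = [-0.087341, 1.394277]
ρ-limits: (tanh -0.087341, tanh 1.394277) = (-0.087, 0.884)

(-0.087, 0.884)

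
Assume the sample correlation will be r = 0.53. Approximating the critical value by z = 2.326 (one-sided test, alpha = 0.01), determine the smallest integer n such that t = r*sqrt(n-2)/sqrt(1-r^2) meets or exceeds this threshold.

Need r·√(n−2)/√(1−r²) ≥ 2.326
√(n−2) ≥ 2.326·√(1−0.2809) / 0.53 = 2.326·0.847998 / 0.53 = 3.7216
n−2 ≥ 13.8503  ⇒  n ≥ 15.8503
Smallest integer n = 16

16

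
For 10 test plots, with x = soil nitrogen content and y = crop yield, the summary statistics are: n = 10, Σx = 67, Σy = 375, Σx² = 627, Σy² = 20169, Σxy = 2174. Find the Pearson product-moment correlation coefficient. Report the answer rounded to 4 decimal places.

-0.3246

Numerator: nΣxy − (Σx)(Σy) = 10·2174 − (67)(375) = -3385
Denominator: √[(nΣx²−(Σx)²)(nΣy²−(Σy)²)]
  nΣx²−(Σx)² = 10·627 − 4489 = 1781;  nΣy²−(Σy)² = 10·20169 − 140625 = 61065
  √(1781·61065) = √108756765 = 10428.6512
r = -3385 / 10428.6512 = -0.3246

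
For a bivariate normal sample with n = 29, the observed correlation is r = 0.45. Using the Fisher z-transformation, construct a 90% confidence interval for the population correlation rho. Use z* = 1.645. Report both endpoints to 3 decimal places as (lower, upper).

(0.161, 0.668)

Fisher z: z_r = atanh(r) = ½·ln((1+0.45)/(1−0.45)) = 0.484700
SE(z) = 1/√(n−3) = 1/√26 = 0.196116
90% ⇒ z* = 1.645; margin = 1.645·0.196116 = 0.322611
CI on z-scale: (0.162089, 0.807311)
Back-transform: tanh(0.162089) = 0.160684, tanh(0.807311) = 0.668104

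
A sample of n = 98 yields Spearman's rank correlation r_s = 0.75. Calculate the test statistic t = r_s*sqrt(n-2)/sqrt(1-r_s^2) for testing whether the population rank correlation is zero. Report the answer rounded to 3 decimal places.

1 − r_s² = 1 − 0.5625 = 0.4375;  √(1−r_s²) = 0.661438
√(n−2) = √96 = 9.797959
t = r_s·√(n−2)/√(1−r_s²) = 0.75 · 9.797959 / 0.661438 = 11.110

11.110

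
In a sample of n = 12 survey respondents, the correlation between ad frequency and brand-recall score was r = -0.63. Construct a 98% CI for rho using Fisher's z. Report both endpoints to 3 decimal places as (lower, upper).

(-0.908, 0.034)

z_r = atanh(-0.63) = -0.741416;  SE = 1/√(n−3) = 1/√9 = 0.333333
z-limits: -0.741416 ± 2.326·0.333333 = -0.741416 ± 0.775333 = [-1.516749, 0.033917]
ρ-limits: (tanh -1.516749, tanh 0.033917) = (-0.908, 0.034)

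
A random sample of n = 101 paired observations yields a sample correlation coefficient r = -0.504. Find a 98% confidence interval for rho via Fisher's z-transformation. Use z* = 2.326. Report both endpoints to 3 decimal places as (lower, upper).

(-0.658, -0.309)

z_r = atanh(-0.504) = -0.554654;  SE = 1/√(n−3) = 1/√98 = 0.101015
z-limits: -0.554654 ± 2.326·0.101015 = -0.554654 ± 0.234961 = [-0.789615, -0.319693]
ρ-limits: (tanh -0.789615, tanh -0.319693) = (-0.658, -0.309)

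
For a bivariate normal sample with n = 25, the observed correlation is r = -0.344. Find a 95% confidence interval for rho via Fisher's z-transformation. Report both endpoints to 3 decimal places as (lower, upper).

z_r = atanh(-0.344) = -0.358622;  SE = 1/√(n−3) = 1/√22 = 0.213201
z-limits: -0.358622 ± 1.960·0.213201 = -0.358622 ± 0.417874 = [-0.776496, 0.059252]
ρ-limits: (tanh -0.776496, tanh 0.059252) = (-0.651, 0.059)

(-0.651, 0.059)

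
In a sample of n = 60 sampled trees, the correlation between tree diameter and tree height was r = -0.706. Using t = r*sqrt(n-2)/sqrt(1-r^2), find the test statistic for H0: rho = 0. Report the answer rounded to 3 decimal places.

1 − r² = 1 − 0.498436 = 0.501564;  √(1−r²) = 0.708212
√(n−2) = √58 = 7.615773
t = r·√(n−2)/√(1−r²) = -0.706 · 7.615773 / 0.708212 = -7.592

-7.592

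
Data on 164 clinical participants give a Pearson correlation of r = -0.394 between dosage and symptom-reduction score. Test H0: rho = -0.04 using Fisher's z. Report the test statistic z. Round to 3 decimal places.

-4.777

Fisher z: atanh(-0.394) = -0.416526, atanh(-0.04) = -0.040021
z = (z_r − z_0)·√(n−3) = (-0.416526 − (-0.040021))·√161 = -0.376505 · 12.688578 = -4.777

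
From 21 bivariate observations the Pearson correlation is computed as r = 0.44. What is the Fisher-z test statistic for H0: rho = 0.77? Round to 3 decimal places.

Fisher z: atanh(0.44) = 0.472231, atanh(0.77) = 1.020328
z = (z_r − z_0)·√(n−3) = (0.472231 − 1.020328)·√18 = -0.548097 · 4.242641 = -2.325

-2.325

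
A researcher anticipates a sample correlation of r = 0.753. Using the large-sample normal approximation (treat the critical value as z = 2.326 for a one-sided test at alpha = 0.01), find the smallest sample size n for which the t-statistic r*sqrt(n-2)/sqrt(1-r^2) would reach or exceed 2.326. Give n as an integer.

Need r·√(n−2)/√(1−r²) ≥ 2.326
√(n−2) ≥ 2.326·√(1−0.567009) / 0.753 = 2.326·0.658021 / 0.753 = 2.0326
n−2 ≥ 4.1315  ⇒  n ≥ 6.1315
Smallest integer n = 7

7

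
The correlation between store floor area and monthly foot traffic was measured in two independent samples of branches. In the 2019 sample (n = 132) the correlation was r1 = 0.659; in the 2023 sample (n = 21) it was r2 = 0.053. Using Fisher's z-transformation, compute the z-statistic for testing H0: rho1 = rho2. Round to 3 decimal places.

2.933

Fisher z-transforms: z1 = atanh(0.659) = 0.791044, z2 = atanh(0.053) = 0.053050; difference d = 0.737994
Var(d) = 1/129 + 1/18 = 0.0077519 + 0.0555556 = 0.0633075
z = d/√Var(d) = 0.737994 / √0.0633075 = 0.737994 / 0.251610 = 2.933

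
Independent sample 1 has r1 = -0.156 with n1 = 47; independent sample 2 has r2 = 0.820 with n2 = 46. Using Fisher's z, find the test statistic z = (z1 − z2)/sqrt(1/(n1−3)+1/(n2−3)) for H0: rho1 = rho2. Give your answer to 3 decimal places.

z1 = atanh(-0.156) = -0.157284,  z2 = atanh(0.820) = 1.156817
SE = √(1/(n1−3) + 1/(n2−3)) = √(1/44 + 1/43) = √(0.0227273 + 0.0232558) = √0.0459831 = 0.214437
z = (z1 − z2)/SE = (-0.157284 − 1.156817) / 0.214437 = -1.314101 / 0.214437 = -6.128

-6.128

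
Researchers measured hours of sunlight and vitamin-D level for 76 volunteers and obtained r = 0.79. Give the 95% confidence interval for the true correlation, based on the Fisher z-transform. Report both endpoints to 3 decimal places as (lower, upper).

Fisher z: z_r = atanh(r) = ½·ln((1+0.79)/(1−0.79)) = 1.071432
SE(z) = 1/√(n−3) = 1/√73 = 0.117041
95% ⇒ z* = 1.960; margin = 1.960·0.117041 = 0.229400
CI on z-scale: (0.842032, 1.300832)
Back-transform: tanh(0.842032) = 0.686884, tanh(1.300832) = 0.861937

(0.687, 0.862)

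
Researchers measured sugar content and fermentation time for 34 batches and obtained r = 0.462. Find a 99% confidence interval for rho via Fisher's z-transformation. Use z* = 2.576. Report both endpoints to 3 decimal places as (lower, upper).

z_r = atanh(0.462) = 0.499851;  SE = 1/√(n−3) = 1/√31 = 0.179605
z-limits: 0.499851 ± 2.576·0.179605 = 0.499851 ± 0.462662 = [0.037189, 0.962513]
ρ-limits: (tanh 0.037189, tanh 0.962513) = (0.037, 0.745)

(0.037, 0.745)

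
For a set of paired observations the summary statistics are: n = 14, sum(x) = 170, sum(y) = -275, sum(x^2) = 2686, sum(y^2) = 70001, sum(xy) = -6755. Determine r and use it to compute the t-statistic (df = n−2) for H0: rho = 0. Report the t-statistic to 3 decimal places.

-2.217

Numerator: nΣxy − (Σx)(Σy) = 14·(-6755) − (170)(-275) = -47820
Denominator: √[(nΣx²−(Σx)²)(nΣy²−(Σy)²)]
  nΣx²−(Σx)² = 14·2686 − 28900 = 8704;  nΣy²−(Σy)² = 14·70001 − 75625 = 904389
  √(8704·904389) = √7871801856 = 88723.1754
r = -47820 / 88723.1754 = -0.5390
t = r·√(n−2)/√(1−r²) = -0.5390·√12 / √(1−0.290521) = -1.867151 / 0.842306 = -2.217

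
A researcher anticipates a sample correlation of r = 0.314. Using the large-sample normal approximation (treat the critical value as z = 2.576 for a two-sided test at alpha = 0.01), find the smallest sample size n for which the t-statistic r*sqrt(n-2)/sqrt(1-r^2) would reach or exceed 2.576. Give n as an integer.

r√(n−2)/√(1−r²) ≥ 2.576  ⇔  n−2 ≥ (2.576)²·(1−r²)/r²
(1−r²)/r² = (1−0.098596)/0.098596 = 9.1424
n ≥ 2 + 6.635776·9.1424 = 2 + 60.6669 = 62.6669
⌈62.6669⌉ = 63

63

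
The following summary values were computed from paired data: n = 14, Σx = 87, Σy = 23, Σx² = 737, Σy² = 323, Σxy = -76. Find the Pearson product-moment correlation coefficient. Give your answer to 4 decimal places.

S_xy = nΣxy − ΣxΣy = 14·(-76) − 87·23 = -1064 − 2001 = -3065
S_xx = nΣx² − (Σx)² = 14·737 − 87² = 10318 − 7569 = 2749
S_yy = nΣy² − (Σy)² = 14·323 − 23² = 4522 − 529 = 3993
r = S_xy / √(S_xx·S_yy) = -3065 / √(2749·3993) = -3065 / √10976757 = -3065 / 3313.1189 = -0.9251

-0.9251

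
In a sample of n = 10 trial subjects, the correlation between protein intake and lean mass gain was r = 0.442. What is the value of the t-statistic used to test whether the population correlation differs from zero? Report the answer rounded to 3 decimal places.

1.394

t = r·√(n−2) / √(1−r²) with r = 0.442, n = 10
  = 0.442·√8 / √(1 − 0.195364)
  = 0.442·2.828427 / 0.897015
  = 1.250165 / 0.897015 = 1.394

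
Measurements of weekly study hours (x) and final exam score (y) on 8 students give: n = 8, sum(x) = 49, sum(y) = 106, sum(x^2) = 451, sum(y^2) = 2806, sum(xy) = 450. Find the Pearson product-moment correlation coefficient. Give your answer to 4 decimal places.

-0.4333

Numerator: nΣxy − (Σx)(Σy) = 8·450 − (49)(106) = -1594
Denominator: √[(nΣx²−(Σx)²)(nΣy²−(Σy)²)]
  nΣx²−(Σx)² = 8·451 − 2401 = 1207;  nΣy²−(Σy)² = 8·2806 − 11236 = 11212
  √(1207·11212) = √13532884 = 3678.7068
r = -1594 / 3678.7068 = -0.4333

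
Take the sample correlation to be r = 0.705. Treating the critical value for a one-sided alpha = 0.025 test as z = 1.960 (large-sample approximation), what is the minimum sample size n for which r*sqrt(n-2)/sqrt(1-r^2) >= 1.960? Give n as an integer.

r√(n−2)/√(1−r²) ≥ 1.960  ⇔  n−2 ≥ (1.960)²·(1−r²)/r²
(1−r²)/r² = (1−0.497025)/0.497025 = 1.0120
n ≥ 2 + 3.8416·1.0120 = 2 + 3.8877 = 5.8877
⌈5.8877⌉ = 6

6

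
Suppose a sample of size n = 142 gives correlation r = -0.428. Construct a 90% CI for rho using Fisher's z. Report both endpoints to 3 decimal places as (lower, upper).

Fisher z: z_r = atanh(r) = ½·ln((1+(-0.428))/(1−(-0.428))) = -0.457446
SE(z) = 1/√(n−3) = 1/√139 = 0.084819
90% ⇒ z* = 1.645; margin = 1.645·0.084819 = 0.139527
CI on z-scale: (-0.596973, -0.317919)
Back-transform: tanh(-0.596973) = -0.534892, tanh(-0.317919) = -0.307624

(-0.535, -0.308)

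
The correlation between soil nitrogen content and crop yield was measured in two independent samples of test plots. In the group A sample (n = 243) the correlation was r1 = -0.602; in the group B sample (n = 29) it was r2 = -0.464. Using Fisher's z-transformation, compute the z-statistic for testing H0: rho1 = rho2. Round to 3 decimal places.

-0.939

z1 = atanh(-0.602) = -0.696278,  z2 = atanh(-0.464) = -0.502397
SE = √(1/(n1−3) + 1/(n2−3)) = √(1/240 + 1/26) = √(0.0041667 + 0.0384615) = √0.0426282 = 0.206466
z = (z1 − z2)/SE = (-0.696278 − (-0.502397)) / 0.206466 = -0.193881 / 0.206466 = -0.939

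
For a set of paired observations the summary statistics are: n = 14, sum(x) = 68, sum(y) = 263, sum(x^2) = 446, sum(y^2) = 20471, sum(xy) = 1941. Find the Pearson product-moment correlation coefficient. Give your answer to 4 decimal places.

Numerator: nΣxy − (Σx)(Σy) = 14·1941 − (68)(263) = 9290
Denominator: √[(nΣx²−(Σx)²)(nΣy²−(Σy)²)]
  nΣx²−(Σx)² = 14·446 − 4624 = 1620;  nΣy²−(Σy)² = 14·20471 − 69169 = 217425
  √(1620·217425) = √352228500 = 18767.7516
r = 9290 / 18767.7516 = 0.4950

0.4950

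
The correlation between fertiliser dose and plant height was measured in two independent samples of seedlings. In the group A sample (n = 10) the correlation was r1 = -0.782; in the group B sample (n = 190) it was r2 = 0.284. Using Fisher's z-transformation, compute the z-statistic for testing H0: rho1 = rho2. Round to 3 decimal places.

-3.487

z1 = atanh(-0.782) = -1.050498,  z2 = atanh(0.284) = 0.292028
SE = √(1/(n1−3) + 1/(n2−3)) = √(1/7 + 1/187) = √(0.1428571 + 0.0053476) = √0.1482047 = 0.384974
z = (z1 − z2)/SE = (-1.050498 − 0.292028) / 0.384974 = -1.342526 / 0.384974 = -3.487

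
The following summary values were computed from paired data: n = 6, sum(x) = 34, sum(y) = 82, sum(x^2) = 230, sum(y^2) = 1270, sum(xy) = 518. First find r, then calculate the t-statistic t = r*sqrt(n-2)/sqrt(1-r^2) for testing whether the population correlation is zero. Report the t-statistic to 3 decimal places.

2.041

Numerator: nΣxy − (Σx)(Σy) = 6·518 − (34)(82) = 320
Denominator: √[(nΣx²−(Σx)²)(nΣy²−(Σy)²)]
  nΣx²−(Σx)² = 6·230 − 1156 = 224;  nΣy²−(Σy)² = 6·1270 − 6724 = 896
  √(224·896) = √200704 = 448.0000
r = 320 / 448.0000 = 0.7143
t = r·√(n−2)/√(1−r²) = 0.7143·√4 / √(1−0.510224) = 1.428600 / 0.699840 = 2.041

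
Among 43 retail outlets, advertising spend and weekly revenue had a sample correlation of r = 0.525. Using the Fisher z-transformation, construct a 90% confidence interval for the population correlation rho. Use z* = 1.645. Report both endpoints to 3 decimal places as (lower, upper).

Fisher z: z_r = atanh(r) = ½·ln((1+0.525)/(1−0.525)) = 0.583217
SE(z) = 1/√(n−3) = 1/√40 = 0.158114
90% ⇒ z* = 1.645; margin = 1.645·0.158114 = 0.260098
CI on z-scale: (0.323119, 0.843315)
Back-transform: tanh(0.323119) = 0.312324, tanh(0.843315) = 0.687561

(0.312, 0.688)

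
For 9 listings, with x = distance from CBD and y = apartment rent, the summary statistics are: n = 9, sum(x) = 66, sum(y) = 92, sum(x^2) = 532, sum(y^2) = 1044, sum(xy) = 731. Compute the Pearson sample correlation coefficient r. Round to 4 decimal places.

0.7990

S_xy = nΣxy − ΣxΣy = 9·731 − 66·92 = 6579 − 6072 = 507
S_xx = nΣx² − (Σx)² = 9·532 − 66² = 4788 − 4356 = 432
S_yy = nΣy² − (Σy)² = 9·1044 − 92² = 9396 − 8464 = 932
r = S_xy / √(S_xx·S_yy) = 507 / √(432·932) = 507 / √402624 = 507 / 634.5266 = 0.7990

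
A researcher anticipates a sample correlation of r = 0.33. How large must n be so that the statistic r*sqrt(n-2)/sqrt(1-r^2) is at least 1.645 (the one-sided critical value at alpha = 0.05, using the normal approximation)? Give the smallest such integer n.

25

Need r·√(n−2)/√(1−r²) ≥ 1.645
√(n−2) ≥ 1.645·√(1−0.1089) / 0.33 = 1.645·0.943981 / 0.33 = 4.7056
n−2 ≥ 22.1427  ⇒  n ≥ 24.1427
Smallest integer n = 25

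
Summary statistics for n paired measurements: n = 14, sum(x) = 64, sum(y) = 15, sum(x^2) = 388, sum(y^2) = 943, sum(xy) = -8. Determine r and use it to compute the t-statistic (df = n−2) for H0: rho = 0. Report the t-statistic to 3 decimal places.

Numerator: nΣxy − (Σx)(Σy) = 14·(-8) − (64)(15) = -1072
Denominator: √[(nΣx²−(Σx)²)(nΣy²−(Σy)²)]
  nΣx²−(Σx)² = 14·388 − 4096 = 1336;  nΣy²−(Σy)² = 14·943 − 225 = 12977
  √(1336·12977) = √17337272 = 4163.8050
r = -1072 / 4163.8050 = -0.2575
t = r·√(n−2)/√(1−r²) = -0.2575·√12 / √(1−0.066306) = -0.892006 / 0.966278 = -0.923

-0.923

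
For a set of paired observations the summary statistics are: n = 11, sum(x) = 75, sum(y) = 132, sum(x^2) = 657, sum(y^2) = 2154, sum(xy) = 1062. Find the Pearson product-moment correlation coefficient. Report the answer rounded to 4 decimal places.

0.5623

S_xy = nΣxy − ΣxΣy = 11·1062 − 75·132 = 11682 − 9900 = 1782
S_xx = nΣx² − (Σx)² = 11·657 − 75² = 7227 − 5625 = 1602
S_yy = nΣy² − (Σy)² = 11·2154 − 132² = 23694 − 17424 = 6270
r = S_xy / √(S_xx·S_yy) = 1782 / √(1602·6270) = 1782 / √10044540 = 1782 / 3169.3122 = 0.5623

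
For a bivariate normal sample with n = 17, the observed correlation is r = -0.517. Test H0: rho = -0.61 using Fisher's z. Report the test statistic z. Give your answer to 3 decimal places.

z_r = atanh(-0.517) = -0.572237,  z_0 = atanh(-0.61) = -0.708921
SE = 1/√(n−3) = 1/√14 = 0.267261
z = (z_r − z_0)/SE = (-0.572237 − (-0.708921)) / 0.267261 = 0.136684 / 0.267261 = 0.511

0.511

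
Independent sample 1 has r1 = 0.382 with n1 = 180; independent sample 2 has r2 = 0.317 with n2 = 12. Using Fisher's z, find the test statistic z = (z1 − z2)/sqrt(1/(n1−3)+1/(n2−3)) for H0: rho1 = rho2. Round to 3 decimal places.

0.217

Fisher z-transforms: z1 = atanh(0.382) = 0.402399, z2 = atanh(0.317) = 0.328308; difference d = 0.074091
Var(d) = 1/177 + 1/9 = 0.0056497 + 0.1111111 = 0.1167608
z = d/√Var(d) = 0.074091 / √0.1167608 = 0.074091 / 0.341703 = 0.217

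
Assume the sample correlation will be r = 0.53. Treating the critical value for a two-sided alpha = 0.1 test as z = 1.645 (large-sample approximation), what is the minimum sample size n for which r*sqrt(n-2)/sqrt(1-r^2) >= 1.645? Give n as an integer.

Need r·√(n−2)/√(1−r²) ≥ 1.645
√(n−2) ≥ 1.645·√(1−0.2809) / 0.53 = 1.645·0.847998 / 0.53 = 2.6320
n−2 ≥ 6.9274  ⇒  n ≥ 8.9274
Smallest integer n = 9

9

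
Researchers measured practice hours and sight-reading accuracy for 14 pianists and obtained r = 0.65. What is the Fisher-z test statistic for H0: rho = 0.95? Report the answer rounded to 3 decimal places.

-3.504

z_r = atanh(0.65) = 0.775299,  z_0 = atanh(0.95) = 1.831781
SE = 1/√(n−3) = 1/√11 = 0.301511
z = (z_r − z_0)/SE = (0.775299 − 1.831781) / 0.301511 = -1.056482 / 0.301511 = -3.504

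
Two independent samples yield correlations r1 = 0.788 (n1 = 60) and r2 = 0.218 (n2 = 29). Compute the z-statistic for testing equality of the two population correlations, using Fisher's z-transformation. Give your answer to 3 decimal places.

3.569

Fisher z-transforms: z1 = atanh(0.788) = 1.066133, z2 = atanh(0.218) = 0.221555; difference d = 0.844578
Var(d) = 1/57 + 1/26 = 0.0175439 + 0.0384615 = 0.0560054
z = d/√Var(d) = 0.844578 / √0.0560054 = 0.844578 / 0.236655 = 3.569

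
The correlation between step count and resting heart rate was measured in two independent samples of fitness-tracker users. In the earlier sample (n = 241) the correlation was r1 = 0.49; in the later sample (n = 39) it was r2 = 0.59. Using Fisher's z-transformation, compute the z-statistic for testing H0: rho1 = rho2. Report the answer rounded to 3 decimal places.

-0.792

z1 = atanh(0.49) = 0.536060,  z2 = atanh(0.59) = 0.677666
SE = √(1/(n1−3) + 1/(n2−3)) = √(1/238 + 1/36) = √(0.0042017 + 0.0277778) = √0.0319795 = 0.178828
z = (z1 − z2)/SE = (0.536060 − 0.677666) / 0.178828 = -0.141606 / 0.178828 = -0.792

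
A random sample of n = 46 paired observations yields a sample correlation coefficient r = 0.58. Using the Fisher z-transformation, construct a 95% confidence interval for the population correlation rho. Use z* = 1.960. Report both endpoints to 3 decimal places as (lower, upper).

z_r = atanh(0.58) = 0.662463;  SE = 1/√(n−3) = 1/√43 = 0.152499
z-limits: 0.662463 ± 1.960·0.152499 = 0.662463 ± 0.298898 = [0.363565, 0.961361]
ρ-limits: (tanh 0.363565, tanh 0.961361) = (0.348, 0.745)

(0.348, 0.745)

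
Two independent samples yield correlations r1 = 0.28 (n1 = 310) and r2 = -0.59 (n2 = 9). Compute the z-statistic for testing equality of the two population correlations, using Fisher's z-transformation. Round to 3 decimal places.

2.342

z1 = atanh(0.28) = 0.287682,  z2 = atanh(-0.59) = -0.677666
SE = √(1/(n1−3) + 1/(n2−3)) = √(1/307 + 1/6) = √(0.0032573 + 0.1666667) = √0.1699240 = 0.412218
z = (z1 − z2)/SE = (0.287682 − (-0.677666)) / 0.412218 = 0.965348 / 0.412218 = 2.342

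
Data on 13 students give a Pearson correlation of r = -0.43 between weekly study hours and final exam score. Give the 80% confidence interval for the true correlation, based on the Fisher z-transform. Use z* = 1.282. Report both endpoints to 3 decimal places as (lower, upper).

Fisher z: z_r = atanh(r) = ½·ln((1+(-0.43))/(1−(-0.43))) = -0.459897
SE(z) = 1/√(n−3) = 1/√10 = 0.316228
80% ⇒ z* = 1.282; margin = 1.282·0.316228 = 0.405404
CI on z-scale: (-0.865301, -0.054493)
Back-transform: tanh(-0.865301) = -0.698979, tanh(-0.054493) = -0.054439

(-0.699, -0.054)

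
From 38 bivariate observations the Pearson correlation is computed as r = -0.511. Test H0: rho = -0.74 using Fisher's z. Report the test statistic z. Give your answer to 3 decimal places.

2.286

z_r = atanh(-0.511) = -0.564082,  z_0 = atanh(-0.74) = -0.950479
SE = 1/√(n−3) = 1/√35 = 0.169031
z = (z_r − z_0)/SE = (-0.564082 − (-0.950479)) / 0.169031 = 0.386397 / 0.169031 = 2.286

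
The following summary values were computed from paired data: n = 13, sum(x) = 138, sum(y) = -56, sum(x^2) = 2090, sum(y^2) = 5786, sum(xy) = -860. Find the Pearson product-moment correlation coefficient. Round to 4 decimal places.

Numerator: nΣxy − (Σx)(Σy) = 13·(-860) − (138)(-56) = -3452
Denominator: √[(nΣx²−(Σx)²)(nΣy²−(Σy)²)]
  nΣx²−(Σx)² = 13·2090 − 19044 = 8126;  nΣy²−(Σy)² = 13·5786 − 3136 = 72082
  √(8126·72082) = √585738332 = 24202.0316
r = -3452 / 24202.0316 = -0.1426

-0.1426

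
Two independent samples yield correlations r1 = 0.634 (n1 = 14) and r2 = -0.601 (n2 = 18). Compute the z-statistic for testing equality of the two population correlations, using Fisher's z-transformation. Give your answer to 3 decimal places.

z1 = atanh(0.634) = 0.748076,  z2 = atanh(-0.601) = -0.694711
SE = √(1/(n1−3) + 1/(n2−3)) = √(1/11 + 1/15) = √(0.0909091 + 0.0666667) = √0.1575758 = 0.396958
z = (z1 − z2)/SE = (0.748076 − (-0.694711)) / 0.396958 = 1.442787 / 0.396958 = 3.635

3.635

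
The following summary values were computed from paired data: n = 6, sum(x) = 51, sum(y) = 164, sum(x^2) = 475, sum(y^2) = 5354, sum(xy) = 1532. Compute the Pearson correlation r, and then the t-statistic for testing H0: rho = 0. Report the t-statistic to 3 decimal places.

2.110

S_xy = nΣxy − ΣxΣy = 6·1532 − 51·164 = 9192 − 8364 = 828
S_xx = nΣx² − (Σx)² = 6·475 − 51² = 2850 − 2601 = 249
S_yy = nΣy² − (Σy)² = 6·5354 − 164² = 32124 − 26896 = 5228
r = S_xy / √(S_xx·S_yy) = 828 / √(249·5228) = 828 / √1301772 = 828 / 1140.9522 = 0.7257
t = r·√(n−2)/√(1−r²) = 0.7257·√4 / √(1−0.526640) = 1.451400 / 0.688012 = 2.110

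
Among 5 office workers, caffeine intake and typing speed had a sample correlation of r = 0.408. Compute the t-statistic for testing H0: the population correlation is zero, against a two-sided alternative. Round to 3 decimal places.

0.774

1 − r² = 1 − 0.166464 = 0.833536;  √(1−r²) = 0.912982
√(n−2) = √3 = 1.732051
t = r·√(n−2)/√(1−r²) = 0.408 · 1.732051 / 0.912982 = 0.774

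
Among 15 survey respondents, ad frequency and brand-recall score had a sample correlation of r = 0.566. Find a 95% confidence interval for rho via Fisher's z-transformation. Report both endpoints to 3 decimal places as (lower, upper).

Fisher z: z_r = atanh(r) = ½·ln((1+0.566)/(1−0.566)) = 0.641618
SE(z) = 1/√(n−3) = 1/√12 = 0.288675
95% ⇒ z* = 1.960; margin = 1.960·0.288675 = 0.565803
CI on z-scale: (0.075815, 1.207421)
Back-transform: tanh(0.075815) = 0.075670, tanh(1.207421) = 0.835904

(0.076, 0.836)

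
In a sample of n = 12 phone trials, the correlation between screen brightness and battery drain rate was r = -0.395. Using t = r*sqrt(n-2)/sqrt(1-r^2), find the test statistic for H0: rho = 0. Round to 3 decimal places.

-1.360

t = r·√(n−2) / √(1−r²) with r = -0.395, n = 12
  = -0.395·√10 / √(1 − 0.156025)
  = -0.395·3.162278 / 0.918681
  = -1.249100 / 0.918681 = -1.360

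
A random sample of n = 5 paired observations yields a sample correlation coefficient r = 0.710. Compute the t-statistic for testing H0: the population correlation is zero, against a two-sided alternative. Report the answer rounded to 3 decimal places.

1.746

1 − r² = 1 − 0.504100 = 0.495900;  √(1−r²) = 0.704202
√(n−2) = √3 = 1.732051
t = r·√(n−2)/√(1−r²) = 0.710 · 1.732051 / 0.704202 = 1.746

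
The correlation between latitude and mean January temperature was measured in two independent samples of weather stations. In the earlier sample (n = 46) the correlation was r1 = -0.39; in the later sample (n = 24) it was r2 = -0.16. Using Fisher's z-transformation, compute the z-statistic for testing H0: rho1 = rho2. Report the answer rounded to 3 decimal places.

-0.941

z1 = atanh(-0.39) = -0.411800,  z2 = atanh(-0.16) = -0.161387
SE = √(1/(n1−3) + 1/(n2−3)) = √(1/43 + 1/21) = √(0.0232558 + 0.0476190) = √0.0708748 = 0.266223
z = (z1 − z2)/SE = (-0.411800 − (-0.161387)) / 0.266223 = -0.250413 / 0.266223 = -0.941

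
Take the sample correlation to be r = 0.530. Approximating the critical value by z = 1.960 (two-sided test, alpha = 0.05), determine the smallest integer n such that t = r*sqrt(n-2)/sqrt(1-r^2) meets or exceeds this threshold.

r√(n−2)/√(1−r²) ≥ 1.960  ⇔  n−2 ≥ (1.960)²·(1−r²)/r²
(1−r²)/r² = (1−0.280900)/0.280900 = 2.5600
n ≥ 2 + 3.8416·2.5600 = 2 + 9.8345 = 11.8345
⌈11.8345⌉ = 12

12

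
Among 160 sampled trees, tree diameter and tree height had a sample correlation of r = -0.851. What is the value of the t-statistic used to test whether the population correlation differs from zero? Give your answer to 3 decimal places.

1 − r² = 1 − 0.724201 = 0.275799;  √(1−r²) = 0.525166
√(n−2) = √158 = 12.569805
t = r·√(n−2)/√(1−r²) = -0.851 · 12.569805 / 0.525166 = -20.369

-20.369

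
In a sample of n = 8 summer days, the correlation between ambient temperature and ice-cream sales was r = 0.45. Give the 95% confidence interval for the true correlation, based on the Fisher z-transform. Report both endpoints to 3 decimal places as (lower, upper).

(-0.373, 0.877)

z_r = atanh(0.45) = 0.484700;  SE = 1/√(n−3) = 1/√5 = 0.447214
z-limits: 0.484700 ± 1.960·0.447214 = 0.484700 ± 0.876539 = [-0.391839, 1.361239]
ρ-limits: (tanh -0.391839, tanh 1.361239) = (-0.373, 0.877)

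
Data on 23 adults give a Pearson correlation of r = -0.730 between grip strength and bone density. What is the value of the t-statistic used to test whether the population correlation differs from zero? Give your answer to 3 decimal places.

t = r·√(n−2) / √(1−r²) with r = -0.730, n = 23
  = -0.730·√21 / √(1 − 0.532900)
  = -0.730·4.582576 / 0.683447
  = -3.345280 / 0.683447 = -4.895

-4.895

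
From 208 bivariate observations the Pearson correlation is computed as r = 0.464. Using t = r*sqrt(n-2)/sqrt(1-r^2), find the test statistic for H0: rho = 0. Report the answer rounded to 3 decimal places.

7.518

1 − r² = 1 − 0.215296 = 0.784704;  √(1−r²) = 0.885835
√(n−2) = √206 = 14.352700
t = r·√(n−2)/√(1−r²) = 0.464 · 14.352700 / 0.885835 = 7.518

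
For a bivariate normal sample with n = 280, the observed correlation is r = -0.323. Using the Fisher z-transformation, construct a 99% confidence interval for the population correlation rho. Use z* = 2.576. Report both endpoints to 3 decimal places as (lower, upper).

Fisher z: z_r = atanh(r) = ½·ln((1+(-0.323))/(1−(-0.323))) = -0.334993
SE(z) = 1/√(n−3) = 1/√277 = 0.060084
99% ⇒ z* = 2.576; margin = 2.576·0.060084 = 0.154776
CI on z-scale: (-0.489769, -0.180217)
Back-transform: tanh(-0.489769) = -0.454033, tanh(-0.180217) = -0.178291

(-0.454, -0.178)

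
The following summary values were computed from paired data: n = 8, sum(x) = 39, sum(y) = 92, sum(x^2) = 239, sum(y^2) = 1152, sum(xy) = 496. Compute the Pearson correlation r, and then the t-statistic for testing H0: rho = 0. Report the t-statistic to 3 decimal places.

2.406

Numerator: nΣxy − (Σx)(Σy) = 8·496 − (39)(92) = 380
Denominator: √[(nΣx²−(Σx)²)(nΣy²−(Σy)²)]
  nΣx²−(Σx)² = 8·239 − 1521 = 391;  nΣy²−(Σy)² = 8·1152 − 8464 = 752
  √(391·752) = √294032 = 542.2472
r = 380 / 542.2472 = 0.7008
t = r·√(n−2)/√(1−r²) = 0.7008·√6 / √(1−0.491121) = 1.716602 / 0.713358 = 2.406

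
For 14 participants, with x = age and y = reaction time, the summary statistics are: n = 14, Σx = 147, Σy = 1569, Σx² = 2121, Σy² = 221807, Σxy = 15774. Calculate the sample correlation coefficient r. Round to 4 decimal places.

S_xy = nΣxy − ΣxΣy = 14·15774 − 147·1569 = 220836 − 230643 = -9807
S_xx = nΣx² − (Σx)² = 14·2121 − 147² = 29694 − 21609 = 8085
S_yy = nΣy² − (Σy)² = 14·221807 − 1569² = 3105298 − 2461761 = 643537
r = S_xy / √(S_xx·S_yy) = -9807 / √(8085·643537) = -9807 / √5202996645 = -9807 / 72131.8005 = -0.1360

-0.1360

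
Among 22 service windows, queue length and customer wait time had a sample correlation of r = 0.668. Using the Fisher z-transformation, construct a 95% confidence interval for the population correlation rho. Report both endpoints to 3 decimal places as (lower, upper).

z_r = atanh(0.668) = 0.807123;  SE = 1/√(n−3) = 1/√19 = 0.229416
z-limits: 0.807123 ± 1.960·0.229416 = 0.807123 ± 0.449655 = [0.357468, 1.256778]
ρ-limits: (tanh 0.357468, tanh 1.256778) = (0.343, 0.850)

(0.343, 0.850)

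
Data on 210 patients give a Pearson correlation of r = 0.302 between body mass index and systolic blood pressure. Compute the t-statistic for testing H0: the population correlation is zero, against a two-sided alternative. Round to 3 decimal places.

4.569

1 − r² = 1 − 0.091204 = 0.908796;  √(1−r²) = 0.953308
√(n−2) = √208 = 14.422205
t = r·√(n−2)/√(1−r²) = 0.302 · 14.422205 / 0.953308 = 4.569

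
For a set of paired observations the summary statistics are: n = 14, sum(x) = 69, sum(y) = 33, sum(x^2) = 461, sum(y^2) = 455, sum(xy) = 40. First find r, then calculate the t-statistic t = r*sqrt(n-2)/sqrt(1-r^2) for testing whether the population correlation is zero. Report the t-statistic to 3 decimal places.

S_xy = nΣxy − ΣxΣy = 14·40 − 69·33 = 560 − 2277 = -1717
S_xx = nΣx² − (Σx)² = 14·461 − 69² = 6454 − 4761 = 1693
S_yy = nΣy² − (Σy)² = 14·455 − 33² = 6370 − 1089 = 5281
r = S_xy / √(S_xx·S_yy) = -1717 / √(1693·5281) = -1717 / √8940733 = -1717 / 2990.1059 = -0.5742
t = r·√(n−2)/√(1−r²) = -0.5742·√12 / √(1−0.329706) = -1.989087 / 0.818715 = -2.430

-2.430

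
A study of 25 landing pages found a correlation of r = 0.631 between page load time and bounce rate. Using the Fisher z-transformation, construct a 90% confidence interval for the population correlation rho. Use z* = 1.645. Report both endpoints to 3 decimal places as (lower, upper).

z_r = atanh(0.631) = 0.743076;  SE = 1/√(n−3) = 1/√22 = 0.213201
z-limits: 0.743076 ± 1.645·0.213201 = 0.743076 ± 0.350716 = [0.392360, 1.093792]
ρ-limits: (tanh 0.392360, tanh 1.093792) = (0.373, 0.798)

(0.373, 0.798)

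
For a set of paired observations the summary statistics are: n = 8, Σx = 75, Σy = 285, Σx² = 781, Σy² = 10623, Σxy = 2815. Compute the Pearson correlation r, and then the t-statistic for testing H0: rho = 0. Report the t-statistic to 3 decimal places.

2.762

S_xy = nΣxy − ΣxΣy = 8·2815 − 75·285 = 22520 − 21375 = 1145
S_xx = nΣx² − (Σx)² = 8·781 − 75² = 6248 − 5625 = 623
S_yy = nΣy² − (Σy)² = 8·10623 − 285² = 84984 − 81225 = 3759
r = S_xy / √(S_xx·S_yy) = 1145 / √(623·3759) = 1145 / √2341857 = 1145 / 1530.3127 = 0.7482
t = r·√(n−2)/√(1−r²) = 0.7482·√6 / √(1−0.559803) = 1.832708 / 0.663473 = 2.762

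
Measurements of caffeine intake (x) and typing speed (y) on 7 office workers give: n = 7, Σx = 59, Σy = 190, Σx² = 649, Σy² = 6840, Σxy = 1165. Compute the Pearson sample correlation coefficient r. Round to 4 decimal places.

Numerator: nΣxy − (Σx)(Σy) = 7·1165 − (59)(190) = -3055
Denominator: √[(nΣx²−(Σx)²)(nΣy²−(Σy)²)]
  nΣx²−(Σx)² = 7·649 − 3481 = 1062;  nΣy²−(Σy)² = 7·6840 − 36100 = 11780
  √(1062·11780) = √12510360 = 3536.9987
r = -3055 / 3536.9987 = -0.8637

-0.8637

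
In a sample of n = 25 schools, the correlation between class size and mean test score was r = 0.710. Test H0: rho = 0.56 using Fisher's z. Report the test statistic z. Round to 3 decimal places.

z_r = atanh(0.710) = 0.887184,  z_0 = atanh(0.56) = 0.632833
SE = 1/√(n−3) = 1/√22 = 0.213201
z = (z_r − z_0)/SE = (0.887184 − 0.632833) / 0.213201 = 0.254351 / 0.213201 = 1.193

1.193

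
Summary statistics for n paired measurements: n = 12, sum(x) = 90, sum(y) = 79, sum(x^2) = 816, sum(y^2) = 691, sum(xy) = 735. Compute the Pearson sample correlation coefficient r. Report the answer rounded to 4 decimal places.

0.9179

Numerator: nΣxy − (Σx)(Σy) = 12·735 − (90)(79) = 1710
Denominator: √[(nΣx²−(Σx)²)(nΣy²−(Σy)²)]
  nΣx²−(Σx)² = 12·816 − 8100 = 1692;  nΣy²−(Σy)² = 12·691 − 6241 = 2051
  √(1692·2051) = √3470292 = 1862.8720
r = 1710 / 1862.8720 = 0.9179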